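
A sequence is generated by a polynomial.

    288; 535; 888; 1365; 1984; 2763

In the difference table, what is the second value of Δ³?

18

D1: 247, 353, 477, 619, 779
D2: 106, 124, 142, 160
D3: 18, 18, 18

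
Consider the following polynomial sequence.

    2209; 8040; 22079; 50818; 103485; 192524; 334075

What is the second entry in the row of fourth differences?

First differences: 5831, 14039, 28739, 52667, 89039, 141551
Second differences: 8208, 14700, 23928, 36372, 52512
Third differences: 6492, 9228, 12444, 16140
Fourth differences: 2736, 3216, 3696
Fifth differences: 480, 480

3216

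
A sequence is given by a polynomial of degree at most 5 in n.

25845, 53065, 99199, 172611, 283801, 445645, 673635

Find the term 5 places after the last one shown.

D1: 27220  46134  73412  111190  161844  227990
D2: 18914  27278  37778  50654  66146
D3: 8364  10500  12876  15492
D4: 2136  2376  2616
D5: 240  240
Fifth differences constant at 240.
2616 + 240 = 2856;  15492 + 2856 = 18348;  66146 + 18348 = 84494;  227990 + 84494 = 312484;  673635 + 312484 = 986119
2856 + 240 = 3096;  18348 + 3096 = 21444;  84494 + 21444 = 105938;  312484 + 105938 = 418422;  986119 + 418422 = 1404541
3096 + 240 = 3336;  21444 + 3336 = 24780;  105938 + 24780 = 130718;  418422 + 130718 = 549140;  1404541 + 549140 = 1953681
3336 + 240 = 3576;  24780 + 3576 = 28356;  130718 + 28356 = 159074;  549140 + 159074 = 708214;  1953681 + 708214 = 2661895
3576 + 240 = 3816;  28356 + 3816 = 32172;  159074 + 32172 = 191246;  708214 + 191246 = 899460;  2661895 + 899460 = 3561355

3561355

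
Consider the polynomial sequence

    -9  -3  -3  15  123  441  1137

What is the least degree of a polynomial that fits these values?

4

6, 0, 18, 108, 318, 696
-6, 18, 90, 210, 378
24, 72, 120, 168
48, 48, 48
The fourth differences are constant, so the polynomial has degree 4.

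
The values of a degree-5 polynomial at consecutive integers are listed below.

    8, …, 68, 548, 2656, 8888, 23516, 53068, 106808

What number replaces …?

16

Using the last 7 terms:
Δ: 480  2108  6232  14628  29552  53740
Δ²: 1628  4124  8396  14924  24188
Δ³: 2496  4272  6528  9264
Δ⁴: 1776  2256  2736
Δ⁵: 480  480
Constant fifth difference = 480.
Extend backward: 1776 − 480 = 1296;  2496 − 1296 = 1200;  1628 − 1200 = 428;  480 − 428 = 52;  68 − 52 = 16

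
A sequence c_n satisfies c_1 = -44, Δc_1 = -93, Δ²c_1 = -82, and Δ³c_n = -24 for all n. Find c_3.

-312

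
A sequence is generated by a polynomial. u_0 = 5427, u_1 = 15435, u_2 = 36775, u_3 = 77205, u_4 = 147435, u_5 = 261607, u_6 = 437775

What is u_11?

Δ: 10008, 21340, 40430, 70230, 114172, 176168
Δ²: 11332, 19090, 29800, 43942, 61996
Δ³: 7758, 10710, 14142, 18054
Δ⁴: 2952, 3432, 3912
Δ⁵: 480, 480
Fifth differences constant at 480.
3912 + 480 = 4392;  18054 + 4392 = 22446;  61996 + 22446 = 84442;  176168 + 84442 = 260610;  437775 + 260610 = 698385
4392 + 480 = 4872;  22446 + 4872 = 27318;  84442 + 27318 = 111760;  260610 + 111760 = 372370;  698385 + 372370 = 1070755
4872 + 480 = 5352;  27318 + 5352 = 32670;  111760 + 32670 = 144430;  372370 + 144430 = 516800;  1070755 + 516800 = 1587555
5352 + 480 = 5832;  32670 + 5832 = 38502;  144430 + 38502 = 182932;  516800 + 182932 = 699732;  1587555 + 699732 = 2287287
5832 + 480 = 6312;  38502 + 6312 = 44814;  182932 + 44814 = 227746;  699732 + 227746 = 927478;  2287287 + 927478 = 3214765

3214765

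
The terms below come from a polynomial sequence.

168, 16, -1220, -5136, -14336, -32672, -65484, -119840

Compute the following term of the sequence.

-204776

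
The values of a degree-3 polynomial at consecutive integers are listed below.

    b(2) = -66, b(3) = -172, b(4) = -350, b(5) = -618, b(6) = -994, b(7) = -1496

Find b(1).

D1: -106  -178  -268  -376  -502
D2: -72  -90  -108  -126
D3: -18  -18  -18
The third differences are constant at -18.
Work back: -72 + 18 = -54;  -106 + 54 = -52;  -66 + 52 = -14

-14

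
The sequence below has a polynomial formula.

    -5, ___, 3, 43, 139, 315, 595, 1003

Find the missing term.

Using the last 6 terms:
First differences: 40  96  176  280  408
Second differences: 56  80  104  128
Third differences: 24  24  24
Constant third difference = 24.
Extend backward: 56 − 24 = 32;  40 − 32 = 8;  3 − 8 = -5

-5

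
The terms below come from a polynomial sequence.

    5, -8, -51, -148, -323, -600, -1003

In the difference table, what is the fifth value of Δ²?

First differences: -13, -43, -97, -175, -277, -403
Second differences: -30, -54, -78, -102, -126
Third differences: -24, -24, -24, -24

-126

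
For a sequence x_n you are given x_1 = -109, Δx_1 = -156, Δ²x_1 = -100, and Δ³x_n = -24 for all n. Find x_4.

-901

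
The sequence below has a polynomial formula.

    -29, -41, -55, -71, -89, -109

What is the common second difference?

Δ: -12, -14, -16, -18, -20
Δ²: -2, -2, -2, -2

-2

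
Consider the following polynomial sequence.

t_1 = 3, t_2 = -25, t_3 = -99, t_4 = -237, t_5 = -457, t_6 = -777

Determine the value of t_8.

-1789

First differences: -28  -74  -138  -220  -320
Second differences: -46  -64  -82  -100
Third differences: -18  -18  -18
Constant third difference = -18, so extend:
-100 − 18 = -118;  -320 − 118 = -438;  -777 − 438 = -1215
-118 − 18 = -136;  -438 − 136 = -574;  -1215 − 574 = -1789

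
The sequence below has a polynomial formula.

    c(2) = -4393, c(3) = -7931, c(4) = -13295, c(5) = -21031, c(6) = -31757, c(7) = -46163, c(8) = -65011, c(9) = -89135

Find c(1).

-2207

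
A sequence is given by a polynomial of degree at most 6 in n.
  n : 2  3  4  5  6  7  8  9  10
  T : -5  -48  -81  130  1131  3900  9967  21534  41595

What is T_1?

-43  -33  211  1001  2769  6067  11567  20061
10  244  790  1768  3298  5500  8494
234  546  978  1530  2202  2994
312  432  552  672  792
120  120  120  120
The fifth differences are constant at 120.
Work back: 312 − 120 = 192;  234 − 192 = 42;  10 − 42 = -32;  -43 + 32 = -11;  -5 + 11 = 6

6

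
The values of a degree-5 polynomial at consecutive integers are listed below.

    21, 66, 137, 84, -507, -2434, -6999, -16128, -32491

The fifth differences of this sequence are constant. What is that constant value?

-120

First differences: 45, 71, -53, -591, -1927, -4565, -9129, -16363
Second differences: 26, -124, -538, -1336, -2638, -4564, -7234
Third differences: -150, -414, -798, -1302, -1926, -2670
Fourth differences: -264, -384, -504, -624, -744
Fifth differences: -120, -120, -120, -120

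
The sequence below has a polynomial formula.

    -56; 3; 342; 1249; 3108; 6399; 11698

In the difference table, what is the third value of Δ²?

952

D1: 59, 339, 907, 1859, 3291, 5299
D2: 280, 568, 952, 1432, 2008
D3: 288, 384, 480, 576
D4: 96, 96, 96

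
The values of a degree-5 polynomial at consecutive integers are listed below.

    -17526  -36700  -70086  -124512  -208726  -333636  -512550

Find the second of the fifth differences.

-240

First differences: -19174, -33386, -54426, -84214, -124910, -178914
Second differences: -14212, -21040, -29788, -40696, -54004
Third differences: -6828, -8748, -10908, -13308
Fourth differences: -1920, -2160, -2400
Fifth differences: -240, -240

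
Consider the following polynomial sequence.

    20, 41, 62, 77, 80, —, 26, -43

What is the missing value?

Using the first 5 terms:
Δ: 21, 21, 15, 3
Δ²: 0, -6, -12
Δ³: -6, -6
Constant third difference = -6.
Extend forward: -12 − 6 = -18;  3 − 18 = -15;  80 − 15 = 65

65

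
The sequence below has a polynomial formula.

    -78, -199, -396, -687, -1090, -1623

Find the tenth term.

-5415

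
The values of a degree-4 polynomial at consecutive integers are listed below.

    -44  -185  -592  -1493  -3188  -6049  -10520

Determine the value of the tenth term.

D1: -141  -407  -901  -1695  -2861  -4471
D2: -266  -494  -794  -1166  -1610
D3: -228  -300  -372  -444
D4: -72  -72  -72
The fourth differences are constant (-72).
-444 − 72 = -516;  -1610 − 516 = -2126;  -4471 − 2126 = -6597;  -10520 − 6597 = -17117
-516 − 72 = -588;  -2126 − 588 = -2714;  -6597 − 2714 = -9311;  -17117 − 9311 = -26428
-588 − 72 = -660;  -2714 − 660 = -3374;  -9311 − 3374 = -12685;  -26428 − 12685 = -39113

-39113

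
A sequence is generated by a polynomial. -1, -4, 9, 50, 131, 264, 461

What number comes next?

D1: -3, 13, 41, 81, 133, 197
D2: 16, 28, 40, 52, 64
D3: 12, 12, 12, 12
Constant third difference = 12, so extend:
64 + 12 = 76;  197 + 76 = 273;  461 + 273 = 734

734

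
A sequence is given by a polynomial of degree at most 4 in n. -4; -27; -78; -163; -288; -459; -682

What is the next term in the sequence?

-963

Δ: -23, -51, -85, -125, -171, -223
Δ²: -28, -34, -40, -46, -52
Δ³: -6, -6, -6, -6
The third differences are constant (-6).
-52 − 6 = -58;  -223 − 58 = -281;  -682 − 281 = -963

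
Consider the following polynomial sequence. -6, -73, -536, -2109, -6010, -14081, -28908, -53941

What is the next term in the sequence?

D1: -67, -463, -1573, -3901, -8071, -14827, -25033
D2: -396, -1110, -2328, -4170, -6756, -10206
D3: -714, -1218, -1842, -2586, -3450
D4: -504, -624, -744, -864
D5: -120, -120, -120
Fifth differences constant at -120.
-864 − 120 = -984;  -3450 − 984 = -4434;  -10206 − 4434 = -14640;  -25033 − 14640 = -39673;  -53941 − 39673 = -93614

-93614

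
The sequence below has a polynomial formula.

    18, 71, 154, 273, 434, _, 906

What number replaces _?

Using the first 5 terms:
Δ: 53, 83, 119, 161
Δ²: 30, 36, 42
Δ³: 6, 6
Constant third difference = 6.
Extend forward: 42 + 6 = 48;  161 + 48 = 209;  434 + 209 = 643

643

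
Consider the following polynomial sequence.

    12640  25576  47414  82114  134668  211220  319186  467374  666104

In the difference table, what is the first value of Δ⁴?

1032

First differences: 12936, 21838, 34700, 52554, 76552, 107966, 148188, 198730
Second differences: 8902, 12862, 17854, 23998, 31414, 40222, 50542
Third differences: 3960, 4992, 6144, 7416, 8808, 10320
Fourth differences: 1032, 1152, 1272, 1392, 1512
Fifth differences: 120, 120, 120, 120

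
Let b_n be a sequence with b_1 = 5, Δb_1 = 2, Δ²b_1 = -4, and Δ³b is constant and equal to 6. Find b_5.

Build the table forward from the leading diagonal:
Δ³: 6, 6, 6, 6, 6
Δ²: -4, 2, 8, 14, 20
Δ: 2, -2, 0, 8, 22
b: 5, 7, 5, 5, 13

13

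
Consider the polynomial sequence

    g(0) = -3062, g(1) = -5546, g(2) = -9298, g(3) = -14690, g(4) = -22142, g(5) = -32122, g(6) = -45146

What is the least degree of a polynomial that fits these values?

D1: -2484, -3752, -5392, -7452, -9980, -13024
D2: -1268, -1640, -2060, -2528, -3044
D3: -372, -420, -468, -516
D4: -48, -48, -48
The fourth differences are constant, so the polynomial has degree 4.

4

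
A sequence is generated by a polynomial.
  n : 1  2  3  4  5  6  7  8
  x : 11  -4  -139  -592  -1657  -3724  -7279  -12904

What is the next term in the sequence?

Δ: -15, -135, -453, -1065, -2067, -3555, -5625
Δ²: -120, -318, -612, -1002, -1488, -2070
Δ³: -198, -294, -390, -486, -582
Δ⁴: -96, -96, -96, -96
Fourth differences constant at -96.
-582 − 96 = -678;  -2070 − 678 = -2748;  -5625 − 2748 = -8373;  -12904 − 8373 = -21277

-21277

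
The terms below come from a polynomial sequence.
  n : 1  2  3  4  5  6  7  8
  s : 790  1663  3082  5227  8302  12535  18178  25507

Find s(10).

873, 1419, 2145, 3075, 4233, 5643, 7329
546, 726, 930, 1158, 1410, 1686
180, 204, 228, 252, 276
24, 24, 24, 24
Constant fourth difference = 24, so extend:
276 + 24 = 300;  1686 + 300 = 1986;  7329 + 1986 = 9315;  25507 + 9315 = 34822
300 + 24 = 324;  1986 + 324 = 2310;  9315 + 2310 = 11625;  34822 + 11625 = 46447

46447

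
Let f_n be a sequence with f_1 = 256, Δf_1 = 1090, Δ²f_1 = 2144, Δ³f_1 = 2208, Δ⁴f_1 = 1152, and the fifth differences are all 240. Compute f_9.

286736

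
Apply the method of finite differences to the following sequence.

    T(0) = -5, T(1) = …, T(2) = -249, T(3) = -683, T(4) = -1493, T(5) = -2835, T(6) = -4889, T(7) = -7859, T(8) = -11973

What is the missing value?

-59

Using the last 7 terms:
D1: -434, -810, -1342, -2054, -2970, -4114
D2: -376, -532, -712, -916, -1144
D3: -156, -180, -204, -228
D4: -24, -24, -24
Constant fourth difference = -24.
Extend backward: -156 + 24 = -132;  -376 + 132 = -244;  -434 + 244 = -190;  -249 + 190 = -59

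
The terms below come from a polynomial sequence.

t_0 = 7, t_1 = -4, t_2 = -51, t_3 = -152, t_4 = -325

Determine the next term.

-588

Δ: -11 , -47 , -101 , -173
Δ²: -36 , -54 , -72
Δ³: -18 , -18
The third differences are constant (-18).
-72 − 18 = -90;  -173 − 90 = -263;  -325 − 263 = -588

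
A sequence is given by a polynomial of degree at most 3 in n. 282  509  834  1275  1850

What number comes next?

2577

D1: 227, 325, 441, 575
D2: 98, 116, 134
D3: 18, 18
Constant third difference = 18, so extend:
134 + 18 = 152;  575 + 152 = 727;  1850 + 727 = 2577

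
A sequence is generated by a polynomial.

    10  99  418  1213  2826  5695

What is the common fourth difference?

First differences: 89, 319, 795, 1613, 2869
Second differences: 230, 476, 818, 1256
Third differences: 246, 342, 438
Fourth differences: 96, 96

96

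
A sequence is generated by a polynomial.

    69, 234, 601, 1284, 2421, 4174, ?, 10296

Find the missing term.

Using the first 6 terms:
First differences: 165  367  683  1137  1753
Second differences: 202  316  454  616
Third differences: 114  138  162
Fourth differences: 24  24
Constant fourth difference = 24.
Extend forward: 162 + 24 = 186;  616 + 186 = 802;  1753 + 802 = 2555;  4174 + 2555 = 6729

6729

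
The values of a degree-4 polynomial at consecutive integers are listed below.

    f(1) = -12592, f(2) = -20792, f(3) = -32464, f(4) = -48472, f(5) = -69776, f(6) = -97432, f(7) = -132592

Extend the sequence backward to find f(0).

-7096

Δ: -8200, -11672, -16008, -21304, -27656, -35160
Δ²: -3472, -4336, -5296, -6352, -7504
Δ³: -864, -960, -1056, -1152
Δ⁴: -96, -96, -96
The fourth differences are constant at -96.
Work back: -864 + 96 = -768;  -3472 + 768 = -2704;  -8200 + 2704 = -5496;  -12592 + 5496 = -7096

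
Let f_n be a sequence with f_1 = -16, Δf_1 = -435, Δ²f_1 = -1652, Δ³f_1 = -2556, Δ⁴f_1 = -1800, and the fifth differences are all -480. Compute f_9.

-345768

Build the table forward from the leading diagonal:
Δ⁵: -480, -480, -480, -480, -480, -480, -480, -480, -480
Δ⁴: -1800, -2280, -2760, -3240, -3720, -4200, -4680, -5160, -5640
Δ³: -2556, -4356, -6636, -9396, -12636, -16356, -20556, -25236, -30396
Δ²: -1652, -4208, -8564, -15200, -24596, -37232, -53588, -74144, -99380
Δ: -435, -2087, -6295, -14859, -30059, -54655, -91887, -145475, -219619
f: -16, -451, -2538, -8833, -23692, -53751, -108406, -200293, -345768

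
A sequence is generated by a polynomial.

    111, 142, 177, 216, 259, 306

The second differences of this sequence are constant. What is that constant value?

Δ: 31, 35, 39, 43, 47
Δ²: 4, 4, 4, 4

4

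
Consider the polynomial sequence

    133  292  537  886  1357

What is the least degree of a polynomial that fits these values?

3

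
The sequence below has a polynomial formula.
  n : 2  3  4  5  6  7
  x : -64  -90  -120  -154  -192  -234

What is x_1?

D1: -26, -30, -34, -38, -42
D2: -4, -4, -4, -4
The second differences are constant at -4.
Work back: -26 + 4 = -22;  -64 + 22 = -42

-42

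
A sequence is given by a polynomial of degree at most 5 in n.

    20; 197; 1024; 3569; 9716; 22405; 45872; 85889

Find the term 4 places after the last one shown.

D1: 177, 827, 2545, 6147, 12689, 23467, 40017
D2: 650, 1718, 3602, 6542, 10778, 16550
D3: 1068, 1884, 2940, 4236, 5772
D4: 816, 1056, 1296, 1536
D5: 240, 240, 240
Constant fifth difference = 240, so extend:
1536 + 240 = 1776;  5772 + 1776 = 7548;  16550 + 7548 = 24098;  40017 + 24098 = 64115;  85889 + 64115 = 150004
1776 + 240 = 2016;  7548 + 2016 = 9564;  24098 + 9564 = 33662;  64115 + 33662 = 97777;  150004 + 97777 = 247781
2016 + 240 = 2256;  9564 + 2256 = 11820;  33662 + 11820 = 45482;  97777 + 45482 = 143259;  247781 + 143259 = 391040
2256 + 240 = 2496;  11820 + 2496 = 14316;  45482 + 14316 = 59798;  143259 + 59798 = 203057;  391040 + 203057 = 594097

594097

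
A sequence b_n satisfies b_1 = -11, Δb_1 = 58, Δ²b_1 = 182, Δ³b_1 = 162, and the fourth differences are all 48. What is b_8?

11567

Build the table forward from the leading diagonal:
Fourth differences: 48, 48, 48, 48, 48, 48, 48, 48
Third differences: 162, 210, 258, 306, 354, 402, 450, 498
Second differences: 182, 344, 554, 812, 1118, 1472, 1874, 2324
First differences: 58, 240, 584, 1138, 1950, 3068, 4540, 6414
b: -11, 47, 287, 871, 2009, 3959, 7027, 11567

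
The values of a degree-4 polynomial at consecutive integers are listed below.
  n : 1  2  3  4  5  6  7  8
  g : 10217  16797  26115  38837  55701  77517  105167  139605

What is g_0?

5781

Δ: 6580  9318  12722  16864  21816  27650  34438
Δ²: 2738  3404  4142  4952  5834  6788
Δ³: 666  738  810  882  954
Δ⁴: 72  72  72  72
The fourth differences are constant at 72.
Work back: 666 − 72 = 594;  2738 − 594 = 2144;  6580 − 2144 = 4436;  10217 − 4436 = 5781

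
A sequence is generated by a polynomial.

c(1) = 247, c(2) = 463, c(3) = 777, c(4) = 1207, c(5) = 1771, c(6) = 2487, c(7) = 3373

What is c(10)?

7231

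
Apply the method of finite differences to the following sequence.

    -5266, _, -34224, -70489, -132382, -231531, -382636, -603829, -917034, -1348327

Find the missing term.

Using the last 8 terms:
First differences: -36265, -61893, -99149, -151105, -221193, -313205, -431293
Second differences: -25628, -37256, -51956, -70088, -92012, -118088
Third differences: -11628, -14700, -18132, -21924, -26076
Fourth differences: -3072, -3432, -3792, -4152
Fifth differences: -360, -360, -360
Constant fifth difference = -360.
Extend backward: -3072 + 360 = -2712;  -11628 + 2712 = -8916;  -25628 + 8916 = -16712;  -36265 + 16712 = -19553;  -34224 + 19553 = -14671

-14671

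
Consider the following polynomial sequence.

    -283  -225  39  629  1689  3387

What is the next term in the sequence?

58, 264, 590, 1060, 1698
206, 326, 470, 638
120, 144, 168
24, 24
Constant fourth difference = 24, so extend:
168 + 24 = 192;  638 + 192 = 830;  1698 + 830 = 2528;  3387 + 2528 = 5915

5915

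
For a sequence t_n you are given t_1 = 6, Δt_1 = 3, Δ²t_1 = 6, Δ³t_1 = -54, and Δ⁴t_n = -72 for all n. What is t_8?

-4257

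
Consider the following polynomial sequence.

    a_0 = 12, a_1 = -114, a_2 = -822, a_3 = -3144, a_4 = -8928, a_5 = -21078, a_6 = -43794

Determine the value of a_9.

-241818

-126, -708, -2322, -5784, -12150, -22716
-582, -1614, -3462, -6366, -10566
-1032, -1848, -2904, -4200
-816, -1056, -1296
-240, -240
The fifth differences are constant (-240).
-1296 − 240 = -1536;  -4200 − 1536 = -5736;  -10566 − 5736 = -16302;  -22716 − 16302 = -39018;  -43794 − 39018 = -82812
-1536 − 240 = -1776;  -5736 − 1776 = -7512;  -16302 − 7512 = -23814;  -39018 − 23814 = -62832;  -82812 − 62832 = -145644
-1776 − 240 = -2016;  -7512 − 2016 = -9528;  -23814 − 9528 = -33342;  -62832 − 33342 = -96174;  -145644 − 96174 = -241818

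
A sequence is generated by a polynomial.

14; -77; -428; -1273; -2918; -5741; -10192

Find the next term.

-16793

-91  -351  -845  -1645  -2823  -4451
-260  -494  -800  -1178  -1628
-234  -306  -378  -450
-72  -72  -72
The fourth differences are constant (-72).
-450 − 72 = -522;  -1628 − 522 = -2150;  -4451 − 2150 = -6601;  -10192 − 6601 = -16793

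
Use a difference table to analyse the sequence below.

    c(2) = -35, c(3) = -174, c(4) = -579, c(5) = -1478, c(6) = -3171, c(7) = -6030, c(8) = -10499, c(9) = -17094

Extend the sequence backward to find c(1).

-139  -405  -899  -1693  -2859  -4469  -6595
-266  -494  -794  -1166  -1610  -2126
-228  -300  -372  -444  -516
-72  -72  -72  -72
The fourth differences are constant at -72.
Work back: -228 + 72 = -156;  -266 + 156 = -110;  -139 + 110 = -29;  -35 + 29 = -6

-6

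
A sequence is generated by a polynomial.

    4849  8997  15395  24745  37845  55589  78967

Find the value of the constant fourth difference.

96

Δ: 4148, 6398, 9350, 13100, 17744, 23378
Δ²: 2250, 2952, 3750, 4644, 5634
Δ³: 702, 798, 894, 990
Δ⁴: 96, 96, 96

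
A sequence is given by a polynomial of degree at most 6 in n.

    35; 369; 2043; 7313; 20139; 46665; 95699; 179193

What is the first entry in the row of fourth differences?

1704

Δ: 334, 1674, 5270, 12826, 26526, 49034, 83494
Δ²: 1340, 3596, 7556, 13700, 22508, 34460
Δ³: 2256, 3960, 6144, 8808, 11952
Δ⁴: 1704, 2184, 2664, 3144
Δ⁵: 480, 480, 480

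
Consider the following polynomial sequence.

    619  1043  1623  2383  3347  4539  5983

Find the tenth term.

First differences: 424, 580, 760, 964, 1192, 1444
Second differences: 156, 180, 204, 228, 252
Third differences: 24, 24, 24, 24
Constant third difference = 24, so extend:
252 + 24 = 276;  1444 + 276 = 1720;  5983 + 1720 = 7703
276 + 24 = 300;  1720 + 300 = 2020;  7703 + 2020 = 9723
300 + 24 = 324;  2020 + 324 = 2344;  9723 + 2344 = 12067

12067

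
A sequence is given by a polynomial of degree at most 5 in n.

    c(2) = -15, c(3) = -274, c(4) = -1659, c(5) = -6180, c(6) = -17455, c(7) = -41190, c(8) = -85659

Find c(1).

0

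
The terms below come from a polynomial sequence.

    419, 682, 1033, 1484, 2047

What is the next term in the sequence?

2734

D1: 263, 351, 451, 563
D2: 88, 100, 112
D3: 12, 12
Constant third difference = 12, so extend:
112 + 12 = 124;  563 + 124 = 687;  2047 + 687 = 2734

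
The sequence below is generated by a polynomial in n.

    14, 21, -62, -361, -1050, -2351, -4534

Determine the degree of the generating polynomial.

D1: 7, -83, -299, -689, -1301, -2183
D2: -90, -216, -390, -612, -882
D3: -126, -174, -222, -270
D4: -48, -48, -48
The fourth differences are constant, so the polynomial has degree 4.

4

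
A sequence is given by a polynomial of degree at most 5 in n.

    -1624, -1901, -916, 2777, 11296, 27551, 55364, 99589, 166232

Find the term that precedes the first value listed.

-979

D1: -277  985  3693  8519  16255  27813  44225  66643
D2: 1262  2708  4826  7736  11558  16412  22418
D3: 1446  2118  2910  3822  4854  6006
D4: 672  792  912  1032  1152
D5: 120  120  120  120
The fifth differences are constant at 120.
Work back: 672 − 120 = 552;  1446 − 552 = 894;  1262 − 894 = 368;  -277 − 368 = -645;  -1624 + 645 = -979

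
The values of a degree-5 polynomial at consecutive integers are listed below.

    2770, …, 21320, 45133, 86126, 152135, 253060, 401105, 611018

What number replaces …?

8675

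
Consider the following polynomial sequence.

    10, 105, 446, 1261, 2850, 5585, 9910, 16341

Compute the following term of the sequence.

First differences: 95  341  815  1589  2735  4325  6431
Second differences: 246  474  774  1146  1590  2106
Third differences: 228  300  372  444  516
Fourth differences: 72  72  72  72
Constant fourth difference = 72, so extend:
516 + 72 = 588;  2106 + 588 = 2694;  6431 + 2694 = 9125;  16341 + 9125 = 25466

25466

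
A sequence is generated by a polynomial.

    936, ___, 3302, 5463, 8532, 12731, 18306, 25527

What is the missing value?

1851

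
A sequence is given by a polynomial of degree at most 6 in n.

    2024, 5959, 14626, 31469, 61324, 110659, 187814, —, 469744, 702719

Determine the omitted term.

303241

Using the first 7 terms:
3935, 8667, 16843, 29855, 49335, 77155
4732, 8176, 13012, 19480, 27820
3444, 4836, 6468, 8340
1392, 1632, 1872
240, 240
Constant fifth difference = 240.
Extend forward: 1872 + 240 = 2112;  8340 + 2112 = 10452;  27820 + 10452 = 38272;  77155 + 38272 = 115427;  187814 + 115427 = 303241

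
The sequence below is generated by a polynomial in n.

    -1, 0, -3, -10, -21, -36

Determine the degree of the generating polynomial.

First differences: 1, -3, -7, -11, -15
Second differences: -4, -4, -4, -4
The second differences are constant, so the polynomial has degree 2.

2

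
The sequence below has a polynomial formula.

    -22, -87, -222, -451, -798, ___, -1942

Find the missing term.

Using the first 5 terms:
First differences: -65, -135, -229, -347
Second differences: -70, -94, -118
Third differences: -24, -24
Constant third difference = -24.
Extend forward: -118 − 24 = -142;  -347 − 142 = -489;  -798 − 489 = -1287

-1287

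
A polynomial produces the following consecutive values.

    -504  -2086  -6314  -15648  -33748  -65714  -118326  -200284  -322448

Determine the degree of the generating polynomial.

5

-1582, -4228, -9334, -18100, -31966, -52612, -81958, -122164
-2646, -5106, -8766, -13866, -20646, -29346, -40206
-2460, -3660, -5100, -6780, -8700, -10860
-1200, -1440, -1680, -1920, -2160
-240, -240, -240, -240
The fifth differences are constant, so the polynomial has degree 5.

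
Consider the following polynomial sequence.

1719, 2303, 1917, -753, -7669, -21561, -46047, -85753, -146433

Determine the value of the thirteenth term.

-760173

First differences: 584 , -386 , -2670 , -6916 , -13892 , -24486 , -39706 , -60680
Second differences: -970 , -2284 , -4246 , -6976 , -10594 , -15220 , -20974
Third differences: -1314 , -1962 , -2730 , -3618 , -4626 , -5754
Fourth differences: -648 , -768 , -888 , -1008 , -1128
Fifth differences: -120 , -120 , -120 , -120
The fifth differences are constant (-120).
-1128 − 120 = -1248;  -5754 − 1248 = -7002;  -20974 − 7002 = -27976;  -60680 − 27976 = -88656;  -146433 − 88656 = -235089
-1248 − 120 = -1368;  -7002 − 1368 = -8370;  -27976 − 8370 = -36346;  -88656 − 36346 = -125002;  -235089 − 125002 = -360091
-1368 − 120 = -1488;  -8370 − 1488 = -9858;  -36346 − 9858 = -46204;  -125002 − 46204 = -171206;  -360091 − 171206 = -531297
-1488 − 120 = -1608;  -9858 − 1608 = -11466;  -46204 − 11466 = -57670;  -171206 − 57670 = -228876;  -531297 − 228876 = -760173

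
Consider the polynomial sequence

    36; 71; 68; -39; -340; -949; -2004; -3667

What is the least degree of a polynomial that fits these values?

4

Δ: 35, -3, -107, -301, -609, -1055, -1663
Δ²: -38, -104, -194, -308, -446, -608
Δ³: -66, -90, -114, -138, -162
Δ⁴: -24, -24, -24, -24
The fourth differences are constant, so the polynomial has degree 4.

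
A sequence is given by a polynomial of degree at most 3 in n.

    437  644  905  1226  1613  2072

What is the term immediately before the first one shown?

D1: 207, 261, 321, 387, 459
D2: 54, 60, 66, 72
D3: 6, 6, 6
The third differences are constant at 6.
Work back: 54 − 6 = 48;  207 − 48 = 159;  437 − 159 = 278

278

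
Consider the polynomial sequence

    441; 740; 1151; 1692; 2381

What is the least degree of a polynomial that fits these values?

3

D1: 299, 411, 541, 689
D2: 112, 130, 148
D3: 18, 18
The third differences are constant, so the polynomial has degree 3.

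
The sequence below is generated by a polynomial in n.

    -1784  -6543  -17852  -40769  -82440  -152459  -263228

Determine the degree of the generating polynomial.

5

D1: -4759, -11309, -22917, -41671, -70019, -110769
D2: -6550, -11608, -18754, -28348, -40750
D3: -5058, -7146, -9594, -12402
D4: -2088, -2448, -2808
D5: -360, -360
The fifth differences are constant, so the polynomial has degree 5.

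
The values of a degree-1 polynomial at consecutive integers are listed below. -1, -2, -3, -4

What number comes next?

-5

First differences: -1, -1, -1
First differences constant at -1.
-4 − 1 = -5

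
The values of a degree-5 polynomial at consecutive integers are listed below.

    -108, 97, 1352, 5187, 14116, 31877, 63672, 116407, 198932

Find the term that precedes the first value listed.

-49

Δ: 205  1255  3835  8929  17761  31795  52735  82525
Δ²: 1050  2580  5094  8832  14034  20940  29790
Δ³: 1530  2514  3738  5202  6906  8850
Δ⁴: 984  1224  1464  1704  1944
Δ⁵: 240  240  240  240
The fifth differences are constant at 240.
Work back: 984 − 240 = 744;  1530 − 744 = 786;  1050 − 786 = 264;  205 − 264 = -59;  -108 + 59 = -49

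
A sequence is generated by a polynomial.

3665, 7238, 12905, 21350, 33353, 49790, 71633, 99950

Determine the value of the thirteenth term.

382745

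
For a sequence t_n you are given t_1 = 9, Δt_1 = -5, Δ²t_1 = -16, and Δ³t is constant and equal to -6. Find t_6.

-236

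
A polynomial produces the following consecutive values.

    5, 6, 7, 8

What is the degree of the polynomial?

Δ: 1, 1, 1
The first differences are constant, so the polynomial has degree 1.

1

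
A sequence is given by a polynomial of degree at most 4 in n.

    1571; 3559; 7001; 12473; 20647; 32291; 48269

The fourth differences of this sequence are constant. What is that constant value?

96

Δ: 1988, 3442, 5472, 8174, 11644, 15978
Δ²: 1454, 2030, 2702, 3470, 4334
Δ³: 576, 672, 768, 864
Δ⁴: 96, 96, 96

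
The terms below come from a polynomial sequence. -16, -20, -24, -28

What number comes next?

Δ: -4  -4  -4
First differences constant at -4.
-28 − 4 = -32

-32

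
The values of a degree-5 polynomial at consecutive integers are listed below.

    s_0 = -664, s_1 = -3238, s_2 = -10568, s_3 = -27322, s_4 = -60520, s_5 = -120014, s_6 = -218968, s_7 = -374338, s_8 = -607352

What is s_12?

-2916808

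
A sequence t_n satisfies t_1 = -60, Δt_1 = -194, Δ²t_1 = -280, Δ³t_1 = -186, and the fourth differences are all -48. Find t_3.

-728

Build the table forward from the leading diagonal:
Fourth differences: -48  -48  -48
Third differences: -186  -234  -282
Second differences: -280  -466  -700
First differences: -194  -474  -940
t: -60  -254  -728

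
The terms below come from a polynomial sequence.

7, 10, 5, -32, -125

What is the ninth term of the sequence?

-1537

Δ: 3  -5  -37  -93
Δ²: -8  -32  -56
Δ³: -24  -24
Constant third difference = -24, so extend:
-56 − 24 = -80;  -93 − 80 = -173;  -125 − 173 = -298
-80 − 24 = -104;  -173 − 104 = -277;  -298 − 277 = -575
-104 − 24 = -128;  -277 − 128 = -405;  -575 − 405 = -980
-128 − 24 = -152;  -405 − 152 = -557;  -980 − 557 = -1537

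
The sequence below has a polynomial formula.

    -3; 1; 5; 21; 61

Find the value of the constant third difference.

12

Δ: 4, 4, 16, 40
Δ²: 0, 12, 24
Δ³: 12, 12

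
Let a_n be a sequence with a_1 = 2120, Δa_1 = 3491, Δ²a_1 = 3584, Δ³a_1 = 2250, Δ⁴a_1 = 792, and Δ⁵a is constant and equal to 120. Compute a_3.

Build the table forward from the leading diagonal:
Fifth differences: 120  120  120
Fourth differences: 792  912  1032
Third differences: 2250  3042  3954
Second differences: 3584  5834  8876
First differences: 3491  7075  12909
a: 2120  5611  12686

12686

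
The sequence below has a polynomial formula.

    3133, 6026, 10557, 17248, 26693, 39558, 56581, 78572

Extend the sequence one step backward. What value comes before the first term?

1428

D1: 2893  4531  6691  9445  12865  17023  21991
D2: 1638  2160  2754  3420  4158  4968
D3: 522  594  666  738  810
D4: 72  72  72  72
The fourth differences are constant at 72.
Work back: 522 − 72 = 450;  1638 − 450 = 1188;  2893 − 1188 = 1705;  3133 − 1705 = 1428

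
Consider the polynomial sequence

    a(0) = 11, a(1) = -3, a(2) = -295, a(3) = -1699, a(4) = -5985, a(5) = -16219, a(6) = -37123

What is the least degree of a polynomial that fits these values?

5

D1: -14, -292, -1404, -4286, -10234, -20904
D2: -278, -1112, -2882, -5948, -10670
D3: -834, -1770, -3066, -4722
D4: -936, -1296, -1656
D5: -360, -360
The fifth differences are constant, so the polynomial has degree 5.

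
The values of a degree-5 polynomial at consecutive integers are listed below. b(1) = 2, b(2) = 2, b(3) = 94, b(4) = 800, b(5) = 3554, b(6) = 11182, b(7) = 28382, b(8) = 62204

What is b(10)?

0, 92, 706, 2754, 7628, 17200, 33822
92, 614, 2048, 4874, 9572, 16622
522, 1434, 2826, 4698, 7050
912, 1392, 1872, 2352
480, 480, 480
Constant fifth difference = 480, so extend:
2352 + 480 = 2832;  7050 + 2832 = 9882;  16622 + 9882 = 26504;  33822 + 26504 = 60326;  62204 + 60326 = 122530
2832 + 480 = 3312;  9882 + 3312 = 13194;  26504 + 13194 = 39698;  60326 + 39698 = 100024;  122530 + 100024 = 222554

222554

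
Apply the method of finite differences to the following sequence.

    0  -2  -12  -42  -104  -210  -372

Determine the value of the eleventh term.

First differences: -2, -10, -30, -62, -106, -162
Second differences: -8, -20, -32, -44, -56
Third differences: -12, -12, -12, -12
Third differences constant at -12.
-56 − 12 = -68;  -162 − 68 = -230;  -372 − 230 = -602
-68 − 12 = -80;  -230 − 80 = -310;  -602 − 310 = -912
-80 − 12 = -92;  -310 − 92 = -402;  -912 − 402 = -1314
-92 − 12 = -104;  -402 − 104 = -506;  -1314 − 506 = -1820

-1820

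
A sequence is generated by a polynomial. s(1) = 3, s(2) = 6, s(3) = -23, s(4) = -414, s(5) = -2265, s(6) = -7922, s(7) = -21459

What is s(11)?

Δ: 3  -29  -391  -1851  -5657  -13537
Δ²: -32  -362  -1460  -3806  -7880
Δ³: -330  -1098  -2346  -4074
Δ⁴: -768  -1248  -1728
Δ⁵: -480  -480
The fifth differences are constant (-480).
-1728 − 480 = -2208;  -4074 − 2208 = -6282;  -7880 − 6282 = -14162;  -13537 − 14162 = -27699;  -21459 − 27699 = -49158
-2208 − 480 = -2688;  -6282 − 2688 = -8970;  -14162 − 8970 = -23132;  -27699 − 23132 = -50831;  -49158 − 50831 = -99989
-2688 − 480 = -3168;  -8970 − 3168 = -12138;  -23132 − 12138 = -35270;  -50831 − 35270 = -86101;  -99989 − 86101 = -186090
-3168 − 480 = -3648;  -12138 − 3648 = -15786;  -35270 − 15786 = -51056;  -86101 − 51056 = -137157;  -186090 − 137157 = -323247

-323247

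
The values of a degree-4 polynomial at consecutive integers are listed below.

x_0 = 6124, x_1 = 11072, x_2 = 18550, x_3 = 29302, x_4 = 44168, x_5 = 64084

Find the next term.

First differences: 4948, 7478, 10752, 14866, 19916
Second differences: 2530, 3274, 4114, 5050
Third differences: 744, 840, 936
Fourth differences: 96, 96
The fourth differences are constant (96).
936 + 96 = 1032;  5050 + 1032 = 6082;  19916 + 6082 = 25998;  64084 + 25998 = 90082

90082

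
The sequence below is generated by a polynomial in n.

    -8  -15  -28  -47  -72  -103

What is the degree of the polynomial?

D1: -7, -13, -19, -25, -31
D2: -6, -6, -6, -6
The second differences are constant, so the polynomial has degree 2.

2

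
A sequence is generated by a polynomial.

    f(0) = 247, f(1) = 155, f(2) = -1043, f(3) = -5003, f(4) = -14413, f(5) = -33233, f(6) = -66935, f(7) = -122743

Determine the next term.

-209873

-92  -1198  -3960  -9410  -18820  -33702  -55808
-1106  -2762  -5450  -9410  -14882  -22106
-1656  -2688  -3960  -5472  -7224
-1032  -1272  -1512  -1752
-240  -240  -240
Constant fifth difference = -240, so extend:
-1752 − 240 = -1992;  -7224 − 1992 = -9216;  -22106 − 9216 = -31322;  -55808 − 31322 = -87130;  -122743 − 87130 = -209873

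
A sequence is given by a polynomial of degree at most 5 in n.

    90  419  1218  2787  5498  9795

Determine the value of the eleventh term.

75650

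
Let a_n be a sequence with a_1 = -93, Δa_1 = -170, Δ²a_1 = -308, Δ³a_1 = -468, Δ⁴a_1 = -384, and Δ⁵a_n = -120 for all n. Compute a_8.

Build the table forward from the leading diagonal:
D5: -120, -120, -120, -120, -120, -120, -120, -120
D4: -384, -504, -624, -744, -864, -984, -1104, -1224
D3: -468, -852, -1356, -1980, -2724, -3588, -4572, -5676
D2: -308, -776, -1628, -2984, -4964, -7688, -11276, -15848
D1: -170, -478, -1254, -2882, -5866, -10830, -18518, -29794
a: -93, -263, -741, -1995, -4877, -10743, -21573, -40091

-40091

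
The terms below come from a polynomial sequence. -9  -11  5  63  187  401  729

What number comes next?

1195

Δ: -2 , 16 , 58 , 124 , 214 , 328
Δ²: 18 , 42 , 66 , 90 , 114
Δ³: 24 , 24 , 24 , 24
The third differences are constant (24).
114 + 24 = 138;  328 + 138 = 466;  729 + 466 = 1195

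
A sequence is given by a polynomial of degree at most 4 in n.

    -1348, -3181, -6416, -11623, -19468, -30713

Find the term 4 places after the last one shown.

-128293

D1: -1833 , -3235 , -5207 , -7845 , -11245
D2: -1402 , -1972 , -2638 , -3400
D3: -570 , -666 , -762
D4: -96 , -96
The fourth differences are constant (-96).
-762 − 96 = -858;  -3400 − 858 = -4258;  -11245 − 4258 = -15503;  -30713 − 15503 = -46216
-858 − 96 = -954;  -4258 − 954 = -5212;  -15503 − 5212 = -20715;  -46216 − 20715 = -66931
-954 − 96 = -1050;  -5212 − 1050 = -6262;  -20715 − 6262 = -26977;  -66931 − 26977 = -93908
-1050 − 96 = -1146;  -6262 − 1146 = -7408;  -26977 − 7408 = -34385;  -93908 − 34385 = -128293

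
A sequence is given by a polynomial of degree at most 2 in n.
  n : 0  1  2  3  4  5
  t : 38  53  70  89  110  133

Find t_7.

185

D1: 15, 17, 19, 21, 23
D2: 2, 2, 2, 2
Constant second difference = 2, so extend:
23 + 2 = 25;  133 + 25 = 158
25 + 2 = 27;  158 + 27 = 185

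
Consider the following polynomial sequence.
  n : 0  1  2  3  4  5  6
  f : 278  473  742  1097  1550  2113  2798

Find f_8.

4582

195, 269, 355, 453, 563, 685
74, 86, 98, 110, 122
12, 12, 12, 12
Constant third difference = 12, so extend:
122 + 12 = 134;  685 + 134 = 819;  2798 + 819 = 3617
134 + 12 = 146;  819 + 146 = 965;  3617 + 965 = 4582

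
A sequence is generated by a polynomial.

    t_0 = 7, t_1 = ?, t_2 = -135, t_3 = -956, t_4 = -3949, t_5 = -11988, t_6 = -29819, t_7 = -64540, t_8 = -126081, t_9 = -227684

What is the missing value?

-4

Using the last 8 terms:
Δ: -821  -2993  -8039  -17831  -34721  -61541  -101603
Δ²: -2172  -5046  -9792  -16890  -26820  -40062
Δ³: -2874  -4746  -7098  -9930  -13242
Δ⁴: -1872  -2352  -2832  -3312
Δ⁵: -480  -480  -480
Constant fifth difference = -480.
Extend backward: -1872 + 480 = -1392;  -2874 + 1392 = -1482;  -2172 + 1482 = -690;  -821 + 690 = -131;  -135 + 131 = -4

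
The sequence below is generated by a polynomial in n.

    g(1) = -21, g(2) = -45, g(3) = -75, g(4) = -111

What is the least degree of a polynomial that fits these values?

First differences: -24, -30, -36
Second differences: -6, -6
The second differences are constant, so the polynomial has degree 2.

2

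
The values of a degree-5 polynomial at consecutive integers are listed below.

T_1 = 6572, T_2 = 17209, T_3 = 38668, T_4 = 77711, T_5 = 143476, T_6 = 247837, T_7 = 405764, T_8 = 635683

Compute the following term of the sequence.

959836

10637 , 21459 , 39043 , 65765 , 104361 , 157927 , 229919
10822 , 17584 , 26722 , 38596 , 53566 , 71992
6762 , 9138 , 11874 , 14970 , 18426
2376 , 2736 , 3096 , 3456
360 , 360 , 360
The fifth differences are constant (360).
3456 + 360 = 3816;  18426 + 3816 = 22242;  71992 + 22242 = 94234;  229919 + 94234 = 324153;  635683 + 324153 = 959836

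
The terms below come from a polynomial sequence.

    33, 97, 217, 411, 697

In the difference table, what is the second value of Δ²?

74

D1: 64, 120, 194, 286
D2: 56, 74, 92
D3: 18, 18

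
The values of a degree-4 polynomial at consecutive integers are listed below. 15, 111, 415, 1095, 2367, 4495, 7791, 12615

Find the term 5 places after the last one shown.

D1: 96  304  680  1272  2128  3296  4824
D2: 208  376  592  856  1168  1528
D3: 168  216  264  312  360
D4: 48  48  48  48
The fourth differences are constant (48).
360 + 48 = 408;  1528 + 408 = 1936;  4824 + 1936 = 6760;  12615 + 6760 = 19375
408 + 48 = 456;  1936 + 456 = 2392;  6760 + 2392 = 9152;  19375 + 9152 = 28527
456 + 48 = 504;  2392 + 504 = 2896;  9152 + 2896 = 12048;  28527 + 12048 = 40575
504 + 48 = 552;  2896 + 552 = 3448;  12048 + 3448 = 15496;  40575 + 15496 = 56071
552 + 48 = 600;  3448 + 600 = 4048;  15496 + 4048 = 19544;  56071 + 19544 = 75615

75615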